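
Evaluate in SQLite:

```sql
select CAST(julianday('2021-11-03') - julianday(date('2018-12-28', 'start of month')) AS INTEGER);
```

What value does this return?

1068

`start of month` rewinds 2018-12-28 to 2018-12-01.
30 days remain in December 2018 after the 1st (31 − 1).
Full months from January 2019 through October 2021 contribute their day counts.
Then 3 days into November 2021.
Total: 30 + 31 + 28 + 31 + 30 + 31 + 30 + 31 + 31 + 30 + 31 + 30 + 31 + 31 + 29 + 31 + 30 + 31 + 30 + 31 + 31 + 30 + 31 + 30 + 31 + 31 + 28 + 31 + 30 + 31 + 30 + 31 + 31 + 30 + 31 + 3 = 1068.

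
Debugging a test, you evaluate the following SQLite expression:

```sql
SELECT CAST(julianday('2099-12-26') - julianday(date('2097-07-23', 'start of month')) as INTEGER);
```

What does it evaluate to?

`start of month` rewinds 2097-07-23 to 2097-07-01.
30 days remain in July 2097 after the 1st (31 − 1).
Full months from August 2097 through November 2099 contribute their day counts.
Then 26 days into December 2099.
Total: 30 + 31 + 30 + 31 + 30 + 31 + 31 + 28 + 31 + 30 + 31 + 30 + 31 + 31 + 30 + 31 + 30 + 31 + 31 + 28 + 31 + 30 + 31 + 30 + 31 + 31 + 30 + 31 + 30 + 26 = 908.

908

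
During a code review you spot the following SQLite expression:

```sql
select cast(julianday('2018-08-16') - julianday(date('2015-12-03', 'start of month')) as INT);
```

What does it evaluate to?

`start of month` rewinds 2015-12-03 to 2015-12-01.
30 days remain in December 2015 after the 1st (31 − 1).
Full months from January 2016 through July 2018 contribute their day counts.
Then 16 days into August 2018.
Total: 30 + 31 + 29 + 31 + 30 + 31 + 30 + 31 + 31 + 30 + 31 + 30 + 31 + 31 + 28 + 31 + 30 + 31 + 30 + 31 + 31 + 30 + 31 + 30 + 31 + 31 + 28 + 31 + 30 + 31 + 30 + 31 + 16 = 989.

989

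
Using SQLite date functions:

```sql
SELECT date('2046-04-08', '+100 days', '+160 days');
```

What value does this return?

2046-12-24

Applying '+100 days' to 2046-04-08: counting 100 days forward gives 2046-07-17.
Applying '+160 days' to 2046-07-17: counting 160 days forward gives 2046-12-24.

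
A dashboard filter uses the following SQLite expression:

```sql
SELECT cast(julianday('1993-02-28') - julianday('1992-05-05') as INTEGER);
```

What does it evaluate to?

26 days remain in May 1992 after the 5th (31 − 5).
Full months from June 1992 through January 1993 contribute their day counts.
Then 28 days into February 1993.
Total: 26 + 30 + 31 + 31 + 30 + 31 + 30 + 31 + 31 + 28 = 299.

299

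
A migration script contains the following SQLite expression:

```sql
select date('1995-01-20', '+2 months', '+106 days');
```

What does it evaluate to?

1995-07-04

Adding +2 months to 1995-01-20 gives 1995-03-20.
Applying '+106 days' to 1995-03-20: counting 106 days forward gives 1995-07-04.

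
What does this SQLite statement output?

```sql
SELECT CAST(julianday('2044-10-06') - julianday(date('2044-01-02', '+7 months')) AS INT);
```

Adding +7 months to 2044-01-02 gives 2044-08-02.
29 days remain in August 2044 after the 2nd (31 − 2).
September 2044: 30 days.
Then 6 days into October 2044.
Total: 29 + 30 + 6 = 65.

65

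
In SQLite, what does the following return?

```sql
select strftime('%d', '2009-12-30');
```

30

`%d` extracts the 2-digit day of month: 30.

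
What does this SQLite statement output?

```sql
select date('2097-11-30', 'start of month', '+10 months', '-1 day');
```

`start of month` rewinds 2097-11-30 to 2097-11-01.
Adding +10 months to 2097-11-01 gives 2098-09-01.
Going back 1 day from 2098-09-01 reaches 2098-08-31 (last day of August, 31 days).

2098-08-31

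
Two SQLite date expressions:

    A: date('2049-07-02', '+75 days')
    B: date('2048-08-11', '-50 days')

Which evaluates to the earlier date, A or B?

A = 2049-09-15.
B = 2048-06-22.
B is earlier.

B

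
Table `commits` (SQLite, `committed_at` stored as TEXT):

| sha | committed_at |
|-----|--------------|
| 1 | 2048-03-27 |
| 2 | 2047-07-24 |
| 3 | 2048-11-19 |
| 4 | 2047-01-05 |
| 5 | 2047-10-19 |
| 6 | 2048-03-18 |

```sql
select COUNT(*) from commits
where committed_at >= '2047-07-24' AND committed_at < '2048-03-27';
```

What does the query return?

Rows in [2047-07-24, 2048-03-27): 2047-07-24, 2047-10-19, 2048-03-18 → 3 rows.

3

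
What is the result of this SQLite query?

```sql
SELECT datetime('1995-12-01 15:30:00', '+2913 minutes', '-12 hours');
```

2913 minutes = 48h 33m; +2913 minutes from 1995-12-01 15:30:00 is 1995-12-03 16:03:00 (crosses midnight).
-12 hours from 1995-12-03 16:03:00 is 1995-12-03 04:03:00.

1995-12-03 04:03:00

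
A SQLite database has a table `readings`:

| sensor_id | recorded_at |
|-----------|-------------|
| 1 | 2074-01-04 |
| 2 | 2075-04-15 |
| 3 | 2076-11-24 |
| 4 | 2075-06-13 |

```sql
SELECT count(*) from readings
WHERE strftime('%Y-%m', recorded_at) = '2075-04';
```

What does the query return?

1

Rows with year-month 2075-04: 2075-04-15 → 1.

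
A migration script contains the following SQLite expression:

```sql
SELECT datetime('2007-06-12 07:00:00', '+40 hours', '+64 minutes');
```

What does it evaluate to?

+40 hours from 2007-06-12 07:00:00 is 2007-06-13 23:00:00 (crosses midnight).
64 minutes = 1h 4m; +64 minutes from 2007-06-13 23:00:00 is 2007-06-14 00:04:00 (crosses midnight).

2007-06-14 00:04:00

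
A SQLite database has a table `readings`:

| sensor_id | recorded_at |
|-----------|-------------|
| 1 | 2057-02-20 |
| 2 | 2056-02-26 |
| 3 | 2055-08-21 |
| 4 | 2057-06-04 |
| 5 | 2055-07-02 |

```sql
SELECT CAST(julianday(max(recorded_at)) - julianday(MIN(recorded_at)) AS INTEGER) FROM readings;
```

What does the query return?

MIN = 2055-07-02, MAX = 2057-06-04.
29 days remain in July 2055 after the 2nd (31 − 2).
Full months from August 2055 through May 2057 contribute their day counts.
Then 4 days into June 2057.
Total: 29 + 31 + 30 + 31 + 30 + 31 + 31 + 29 + 31 + 30 + 31 + 30 + 31 + 31 + 30 + 31 + 30 + 31 + 31 + 28 + 31 + 30 + 31 + 4 = 703.

703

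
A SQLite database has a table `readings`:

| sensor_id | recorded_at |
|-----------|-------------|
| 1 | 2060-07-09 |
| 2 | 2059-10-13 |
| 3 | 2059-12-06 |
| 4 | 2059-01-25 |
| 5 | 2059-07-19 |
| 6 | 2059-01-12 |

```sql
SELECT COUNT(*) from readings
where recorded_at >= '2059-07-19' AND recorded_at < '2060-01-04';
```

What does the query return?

Rows in [2059-07-19, 2060-01-04): 2059-10-13, 2059-12-06, 2059-07-19 → 3 rows.

3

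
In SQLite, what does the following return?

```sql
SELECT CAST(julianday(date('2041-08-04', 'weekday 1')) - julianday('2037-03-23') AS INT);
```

`weekday 1` advances to the next Monday; 2041-08-04 is a Sunday, so it moves forward to 2041-08-05.
8 days remain in March 2037 after the 23rd (31 − 23).
Full months from April 2037 through July 2041 contribute their day counts.
Then 5 days into August 2041.
Total: 8 + 30 + 31 + 30 + 31 + 31 + 30 + 31 + 30 + 31 + 31 + 28 + 31 + 30 + 31 + 30 + 31 + 31 + 30 + 31 + 30 + 31 + 31 + 28 + 31 + 30 + 31 + 30 + 31 + 31 + 30 + 31 + 30 + 31 + 31 + 29 + 31 + 30 + 31 + 30 + 31 + 31 + 30 + 31 + 30 + 31 + 31 + 28 + 31 + 30 + 31 + 30 + 31 + 5 = 1596.

1596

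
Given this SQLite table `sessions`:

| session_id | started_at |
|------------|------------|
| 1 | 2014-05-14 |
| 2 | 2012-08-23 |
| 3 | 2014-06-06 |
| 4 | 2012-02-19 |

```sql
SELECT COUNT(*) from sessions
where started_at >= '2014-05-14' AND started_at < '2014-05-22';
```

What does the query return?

Rows in [2014-05-14, 2014-05-22): 2014-05-14 → 1 row.

1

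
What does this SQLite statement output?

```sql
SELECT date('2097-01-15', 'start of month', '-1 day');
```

2096-12-31

`start of month` rewinds 2097-01-15 to 2097-01-01.
Going back 1 day from 2097-01-01 reaches 2096-12-31 (last day of December, 31 days).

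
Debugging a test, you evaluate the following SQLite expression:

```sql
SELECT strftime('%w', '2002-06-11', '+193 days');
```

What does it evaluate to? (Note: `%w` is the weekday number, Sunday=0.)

First apply '+193 days': 2002-06-11 → 2002-12-21.
2002-12-21 is a Saturday; with Sunday=0 that is 6.

6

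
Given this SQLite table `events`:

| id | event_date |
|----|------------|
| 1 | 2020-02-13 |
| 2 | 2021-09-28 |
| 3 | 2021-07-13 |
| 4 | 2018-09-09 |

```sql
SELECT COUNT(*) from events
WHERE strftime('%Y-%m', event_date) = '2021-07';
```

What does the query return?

1

Rows with year-month 2021-07: 2021-07-13 → 1.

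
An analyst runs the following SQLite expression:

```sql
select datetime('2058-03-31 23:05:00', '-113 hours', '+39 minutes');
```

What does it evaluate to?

2058-03-27 06:44:00

-113 hours from 2058-03-31 23:05:00 is 2058-03-27 06:05:00 (crosses midnight).
+39 minutes from 2058-03-27 06:05:00 is 2058-03-27 06:44:00.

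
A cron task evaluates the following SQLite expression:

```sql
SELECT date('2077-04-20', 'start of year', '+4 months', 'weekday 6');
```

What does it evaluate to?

`start of year` rewinds 2077-04-20 to 2077-01-01.
Adding +4 months to 2077-01-01 gives 2077-05-01.
`weekday 6` advances to the next Saturday; 2077-05-01 is already a Saturday, so it stays at 2077-05-01.

2077-05-01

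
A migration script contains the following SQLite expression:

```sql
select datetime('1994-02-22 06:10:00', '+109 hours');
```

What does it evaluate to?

1994-02-26 19:10:00

+109 hours from 1994-02-22 06:10:00 is 1994-02-26 19:10:00 (crosses midnight).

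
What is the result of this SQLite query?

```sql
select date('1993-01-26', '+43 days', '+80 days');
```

Applying '+43 days' to 1993-01-26: counting 43 days forward gives 1993-03-10.
Applying '+80 days' to 1993-03-10: counting 80 days forward gives 1993-05-29.

1993-05-29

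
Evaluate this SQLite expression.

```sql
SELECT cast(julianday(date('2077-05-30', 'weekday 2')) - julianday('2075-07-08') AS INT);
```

694

`weekday 2` advances to the next Tuesday; 2077-05-30 is a Sunday, so it moves forward to 2077-06-01.
23 days remain in July 2075 after the 8th (31 − 8).
Full months from August 2075 through May 2077 contribute their day counts.
Then 1 day into June 2077.
Total: 23 + 31 + 30 + 31 + 30 + 31 + 31 + 29 + 31 + 30 + 31 + 30 + 31 + 31 + 30 + 31 + 30 + 31 + 31 + 28 + 31 + 30 + 31 + 1 = 694.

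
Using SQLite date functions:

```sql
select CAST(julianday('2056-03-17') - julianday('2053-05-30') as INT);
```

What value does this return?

1022

1 day remains in May 2053 after the 30th (31 − 30).
Full months from June 2053 through February 2056 contribute their day counts.
Then 17 days into March 2056.
Total: 1 + 30 + 31 + 31 + 30 + 31 + 30 + 31 + 31 + 28 + 31 + 30 + 31 + 30 + 31 + 31 + 30 + 31 + 30 + 31 + 31 + 28 + 31 + 30 + 31 + 30 + 31 + 31 + 30 + 31 + 30 + 31 + 31 + 29 + 17 = 1022.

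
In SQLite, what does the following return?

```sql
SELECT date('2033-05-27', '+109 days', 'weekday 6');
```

Applying '+109 days' to 2033-05-27: counting 109 days forward gives 2033-09-13.
`weekday 6` advances to the next Saturday; 2033-09-13 is a Tuesday, so it moves forward to 2033-09-17.

2033-09-17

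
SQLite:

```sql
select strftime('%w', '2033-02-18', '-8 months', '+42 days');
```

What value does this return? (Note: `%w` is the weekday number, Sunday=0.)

First apply '-8 months', '+42 days': 2033-02-18 → 2032-07-30.
2032-07-30 is a Friday; with Sunday=0 that is 5.

5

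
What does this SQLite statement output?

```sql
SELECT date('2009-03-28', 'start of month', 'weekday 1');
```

2009-03-02

`start of month` rewinds 2009-03-28 to 2009-03-01.
`weekday 1` advances to the next Monday; 2009-03-01 is a Sunday, so it moves forward to 2009-03-02.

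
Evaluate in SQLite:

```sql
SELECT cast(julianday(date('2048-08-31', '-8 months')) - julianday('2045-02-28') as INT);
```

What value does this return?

1036

Adding -8 months to 2048-08-31 gives 2047-12-31.
0 days remain in February 2045 after the 28th (28 − 28).
Full months from March 2045 through November 2047 contribute their day counts.
Then 31 days into December 2047.
Total: 0 + 31 + 30 + 31 + 30 + 31 + 31 + 30 + 31 + 30 + 31 + 31 + 28 + 31 + 30 + 31 + 30 + 31 + 31 + 30 + 31 + 30 + 31 + 31 + 28 + 31 + 30 + 31 + 30 + 31 + 31 + 30 + 31 + 30 + 31 = 1036.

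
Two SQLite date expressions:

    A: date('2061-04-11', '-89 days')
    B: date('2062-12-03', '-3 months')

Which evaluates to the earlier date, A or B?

A

A = 2061-01-12.
B = 2062-09-03.
A is earlier.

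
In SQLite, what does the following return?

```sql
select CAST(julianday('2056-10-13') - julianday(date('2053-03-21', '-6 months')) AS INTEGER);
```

1483

Adding -6 months to 2053-03-21 gives 2052-09-21.
9 days remain in September 2052 after the 21st (30 − 21).
Full months from October 2052 through September 2056 contribute their day counts.
Then 13 days into October 2056.
Total: 9 + 31 + 30 + 31 + 31 + 28 + 31 + 30 + 31 + 30 + 31 + 31 + 30 + 31 + 30 + 31 + 31 + 28 + 31 + 30 + 31 + 30 + 31 + 31 + 30 + 31 + 30 + 31 + 31 + 28 + 31 + 30 + 31 + 30 + 31 + 31 + 30 + 31 + 30 + 31 + 31 + 29 + 31 + 30 + 31 + 30 + 31 + 31 + 30 + 13 = 1483.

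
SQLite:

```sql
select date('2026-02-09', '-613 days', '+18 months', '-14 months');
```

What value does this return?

2024-10-06

Applying '-613 days' to 2026-02-09: counting 613 days back gives 2024-06-06.
Adding +18 months to 2024-06-06 gives 2025-12-06.
Adding -14 months to 2025-12-06 gives 2024-10-06.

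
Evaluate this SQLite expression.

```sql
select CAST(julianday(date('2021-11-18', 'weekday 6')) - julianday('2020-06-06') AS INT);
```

532

`weekday 6` advances to the next Saturday; 2021-11-18 is a Thursday, so it moves forward to 2021-11-20.
24 days remain in June 2020 after the 6th (30 − 6).
Full months from July 2020 through October 2021 contribute their day counts.
Then 20 days into November 2021.
Total: 24 + 31 + 31 + 30 + 31 + 30 + 31 + 31 + 28 + 31 + 30 + 31 + 30 + 31 + 31 + 30 + 31 + 20 = 532.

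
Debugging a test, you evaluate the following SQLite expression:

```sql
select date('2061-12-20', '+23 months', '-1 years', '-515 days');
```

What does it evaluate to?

Adding +23 months to 2061-12-20 gives 2063-11-20.
Adding -1 year to 2063-11-20 gives 2062-11-20.
Applying '-515 days' to 2062-11-20: counting 515 days back gives 2061-06-23.

2061-06-23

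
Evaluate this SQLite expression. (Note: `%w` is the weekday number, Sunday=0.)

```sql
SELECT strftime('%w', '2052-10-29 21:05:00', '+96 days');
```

First apply '+96 days': 2052-10-29 21:05:00 → 2053-02-02 21:05:00.
2053-02-02 is a Sunday; with Sunday=0 that is 0.

0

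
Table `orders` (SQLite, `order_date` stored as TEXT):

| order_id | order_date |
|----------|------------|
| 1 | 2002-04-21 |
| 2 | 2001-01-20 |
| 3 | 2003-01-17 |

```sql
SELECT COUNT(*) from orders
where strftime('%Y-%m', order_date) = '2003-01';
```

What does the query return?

Rows with year-month 2003-01: 2003-01-17 → 1.

1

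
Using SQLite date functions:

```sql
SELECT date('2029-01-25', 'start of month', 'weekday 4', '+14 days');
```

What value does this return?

`start of month` rewinds 2029-01-25 to 2029-01-01.
`weekday 4` advances to the next Thursday; 2029-01-01 is a Monday, so it moves forward to 2029-01-04.
Advancing 14 more days within January lands on 2029-01-18.

2029-01-18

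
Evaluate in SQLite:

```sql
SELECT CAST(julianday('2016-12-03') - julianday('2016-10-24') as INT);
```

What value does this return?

7 days remain in October 2016 after the 24th (31 − 24).
November 2016: 30 days.
Then 3 days into December 2016.
Total: 7 + 30 + 3 = 40.

40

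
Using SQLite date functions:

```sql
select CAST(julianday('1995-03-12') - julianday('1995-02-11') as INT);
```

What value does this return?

29

17 days remain in February 1995 after the 11th (28 − 11).
Then 12 days into March 1995.
Total: 17 + 12 = 29.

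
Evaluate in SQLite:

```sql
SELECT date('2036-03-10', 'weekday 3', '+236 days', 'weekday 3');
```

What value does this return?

`weekday 3` advances to the next Wednesday; 2036-03-10 is a Monday, so it moves forward to 2036-03-12.
Applying '+236 days' to 2036-03-12: counting 236 days forward gives 2036-11-03.
`weekday 3` advances to the next Wednesday; 2036-11-03 is a Monday, so it moves forward to 2036-11-05.

2036-11-05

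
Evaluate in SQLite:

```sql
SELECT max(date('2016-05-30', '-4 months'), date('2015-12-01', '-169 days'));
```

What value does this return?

2016-01-30

date('2016-05-30', '-4 months') → 2016-01-30.
date('2015-12-01', '-169 days') → 2015-06-15.
Later of the two is 2016-01-30.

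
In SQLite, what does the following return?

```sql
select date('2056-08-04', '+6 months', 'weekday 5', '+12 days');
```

Adding +6 months to 2056-08-04 gives 2057-02-04.
`weekday 5` advances to the next Friday; 2057-02-04 is a Sunday, so it moves forward to 2057-02-09.
Advancing 12 more days within February lands on 2057-02-21.

2057-02-21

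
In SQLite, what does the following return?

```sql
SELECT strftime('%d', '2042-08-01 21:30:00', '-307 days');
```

28

First apply '-307 days': 2042-08-01 21:30:00 → 2041-09-28 21:30:00.
`%d` extracts the 2-digit day of month: 28.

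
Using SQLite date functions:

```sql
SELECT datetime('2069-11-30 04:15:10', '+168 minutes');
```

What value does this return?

168 minutes = 2h 48m; +168 minutes from 2069-11-30 04:15:10 is 2069-11-30 07:03:10.

2069-11-30 07:03:10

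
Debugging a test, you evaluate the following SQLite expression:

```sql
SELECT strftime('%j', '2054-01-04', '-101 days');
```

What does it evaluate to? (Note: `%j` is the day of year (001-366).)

First apply '-101 days': 2054-01-04 → 2053-09-25.
Day-of-year for 2053-09-25: days since 2053-01-01 inclusive = 268, zero-padded to 268.

268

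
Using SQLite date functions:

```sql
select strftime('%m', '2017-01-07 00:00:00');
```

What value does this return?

`%m` extracts the 2-digit month (01-12): 01.

01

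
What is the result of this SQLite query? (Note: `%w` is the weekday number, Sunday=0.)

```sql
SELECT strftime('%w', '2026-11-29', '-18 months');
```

4

First apply '-18 months': 2026-11-29 → 2025-05-29.
2025-05-29 is a Thursday; with Sunday=0 that is 4.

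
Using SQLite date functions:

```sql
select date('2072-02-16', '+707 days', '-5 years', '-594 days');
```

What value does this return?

Applying '+707 days' to 2072-02-16: counting 707 days forward gives 2074-01-23.
Adding -5 years to 2074-01-23 gives 2069-01-23.
Applying '-594 days' to 2069-01-23: counting 594 days back gives 2067-06-09.

2067-06-09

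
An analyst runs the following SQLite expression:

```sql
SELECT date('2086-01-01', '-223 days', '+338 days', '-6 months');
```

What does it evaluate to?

2085-10-26

Applying '-223 days' to 2086-01-01: counting 223 days back gives 2085-05-23.
Applying '+338 days' to 2085-05-23: counting 338 days forward gives 2086-04-26.
Adding -6 months to 2086-04-26 gives 2085-10-26.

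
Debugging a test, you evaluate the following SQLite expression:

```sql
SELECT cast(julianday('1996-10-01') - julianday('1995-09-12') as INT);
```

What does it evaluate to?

385

18 days remain in September 1995 after the 12th (30 − 12).
Full months from October 1995 through September 1996 contribute their day counts.
Then 1 day into October 1996.
Total: 18 + 31 + 30 + 31 + 31 + 29 + 31 + 30 + 31 + 30 + 31 + 31 + 30 + 1 = 385.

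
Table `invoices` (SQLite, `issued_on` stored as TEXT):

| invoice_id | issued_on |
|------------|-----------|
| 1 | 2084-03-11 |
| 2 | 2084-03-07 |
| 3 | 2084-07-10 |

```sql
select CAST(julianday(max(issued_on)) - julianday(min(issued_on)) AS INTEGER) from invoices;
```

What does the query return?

125

MIN = 2084-03-07, MAX = 2084-07-10.
24 days remain in March 2084 after the 7th (31 − 7).
April 2084: 30 days.
May 2084: 31 days.
June 2084: 30 days.
Then 10 days into July 2084.
Total: 24 + 30 + 31 + 30 + 10 = 125.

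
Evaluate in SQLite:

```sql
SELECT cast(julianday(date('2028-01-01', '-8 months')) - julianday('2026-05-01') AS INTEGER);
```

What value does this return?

365

Adding -8 months to 2028-01-01 gives 2027-05-01.
30 days remain in May 2026 after the 1st (31 − 1).
Full months from June 2026 through April 2027 contribute their day counts.
Then 1 day into May 2027.
Total: 30 + 30 + 31 + 31 + 30 + 31 + 30 + 31 + 31 + 28 + 31 + 30 + 1 = 365.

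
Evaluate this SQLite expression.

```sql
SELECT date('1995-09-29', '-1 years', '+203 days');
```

Adding -1 year to 1995-09-29 gives 1994-09-29.
Applying '+203 days' to 1994-09-29: counting 203 days forward gives 1995-04-20.

1995-04-20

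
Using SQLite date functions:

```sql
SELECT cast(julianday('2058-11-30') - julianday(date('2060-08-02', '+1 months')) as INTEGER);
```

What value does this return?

-642

Adding +1 month to 2060-08-02 gives 2060-09-02.
0 days remain in November 2058 after the 30th (30 − 30).
Full months from December 2058 through August 2060 contribute their day counts.
Then 2 days into September 2060.
Total: 0 + 31 + 31 + 28 + 31 + 30 + 31 + 30 + 31 + 31 + 30 + 31 + 30 + 31 + 31 + 29 + 31 + 30 + 31 + 30 + 31 + 31 + 2 = 642.
The subtraction is earlier − later, so the result is −642 → -642.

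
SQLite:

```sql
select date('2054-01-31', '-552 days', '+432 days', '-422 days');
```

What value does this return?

2052-08-07

Applying '-552 days' to 2054-01-31: counting 552 days back gives 2052-07-28.
Applying '+432 days' to 2052-07-28: counting 432 days forward gives 2053-10-03.
Applying '-422 days' to 2053-10-03: counting 422 days back gives 2052-08-07.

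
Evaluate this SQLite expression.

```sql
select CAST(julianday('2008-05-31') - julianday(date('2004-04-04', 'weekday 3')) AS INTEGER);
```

1515

`weekday 3` advances to the next Wednesday; 2004-04-04 is a Sunday, so it moves forward to 2004-04-07.
23 days remain in April 2004 after the 7th (30 − 7).
Full months from May 2004 through April 2008 contribute their day counts.
Then 31 days into May 2008.
Total: 23 + 31 + 30 + 31 + 31 + 30 + 31 + 30 + 31 + 31 + 28 + 31 + 30 + 31 + 30 + 31 + 31 + 30 + 31 + 30 + 31 + 31 + 28 + 31 + 30 + 31 + 30 + 31 + 31 + 30 + 31 + 30 + 31 + 31 + 28 + 31 + 30 + 31 + 30 + 31 + 31 + 30 + 31 + 30 + 31 + 31 + 29 + 31 + 30 + 31 = 1515.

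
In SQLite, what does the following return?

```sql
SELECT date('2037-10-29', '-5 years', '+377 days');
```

2033-11-10

Adding -5 years to 2037-10-29 gives 2032-10-29.
Applying '+377 days' to 2032-10-29: counting 377 days forward gives 2033-11-10.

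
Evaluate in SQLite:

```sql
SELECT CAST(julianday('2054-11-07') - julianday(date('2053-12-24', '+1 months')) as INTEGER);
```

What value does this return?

287

Adding +1 month to 2053-12-24 gives 2054-01-24.
7 days remain in January 2054 after the 24th (31 − 24).
Full months from February 2054 through October 2054 contribute their day counts.
Then 7 days into November 2054.
Total: 7 + 28 + 31 + 30 + 31 + 30 + 31 + 31 + 30 + 31 + 7 = 287.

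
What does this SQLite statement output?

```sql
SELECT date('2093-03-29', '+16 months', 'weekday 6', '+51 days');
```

2094-09-20

Adding +16 months to 2093-03-29 gives 2094-07-29.
`weekday 6` advances to the next Saturday; 2094-07-29 is a Thursday, so it moves forward to 2094-07-31.
Applying '+51 days' to 2094-07-31: counting 51 days forward gives 2094-09-20.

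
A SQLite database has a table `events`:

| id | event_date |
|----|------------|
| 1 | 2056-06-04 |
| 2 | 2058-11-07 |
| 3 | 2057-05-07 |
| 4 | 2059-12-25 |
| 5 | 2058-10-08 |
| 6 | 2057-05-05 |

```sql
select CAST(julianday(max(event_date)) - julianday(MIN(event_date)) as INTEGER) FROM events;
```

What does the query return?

MIN = 2056-06-04, MAX = 2059-12-25.
26 days remain in June 2056 after the 4th (30 − 4).
Full months from July 2056 through November 2059 contribute their day counts.
Then 25 days into December 2059.
Total: 26 + 31 + 31 + 30 + 31 + 30 + 31 + 31 + 28 + 31 + 30 + 31 + 30 + 31 + 31 + 30 + 31 + 30 + 31 + 31 + 28 + 31 + 30 + 31 + 30 + 31 + 31 + 30 + 31 + 30 + 31 + 31 + 28 + 31 + 30 + 31 + 30 + 31 + 31 + 30 + 31 + 30 + 25 = 1299.

1299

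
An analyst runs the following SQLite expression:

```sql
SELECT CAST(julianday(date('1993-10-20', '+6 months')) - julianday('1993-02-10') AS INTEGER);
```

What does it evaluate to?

Adding +6 months to 1993-10-20 gives 1994-04-20.
18 days remain in February 1993 after the 10th (28 − 10).
Full months from March 1993 through March 1994 contribute their day counts.
Then 20 days into April 1994.
Total: 18 + 31 + 30 + 31 + 30 + 31 + 31 + 30 + 31 + 30 + 31 + 31 + 28 + 31 + 20 = 434.

434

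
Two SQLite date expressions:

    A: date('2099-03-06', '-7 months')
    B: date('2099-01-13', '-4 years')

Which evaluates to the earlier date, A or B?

B

A = 2098-08-06.
B = 2095-01-13.
B is earlier.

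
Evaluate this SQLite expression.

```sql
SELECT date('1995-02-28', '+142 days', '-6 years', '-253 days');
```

Applying '+142 days' to 1995-02-28: counting 142 days forward gives 1995-07-20.
Adding -6 years to 1995-07-20 gives 1989-07-20.
Applying '-253 days' to 1989-07-20: counting 253 days back gives 1988-11-09.

1988-11-09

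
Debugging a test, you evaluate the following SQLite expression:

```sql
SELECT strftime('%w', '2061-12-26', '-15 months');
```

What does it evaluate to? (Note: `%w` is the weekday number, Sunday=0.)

0

First apply '-15 months': 2061-12-26 → 2060-09-26.
2060-09-26 is a Sunday; with Sunday=0 that is 0.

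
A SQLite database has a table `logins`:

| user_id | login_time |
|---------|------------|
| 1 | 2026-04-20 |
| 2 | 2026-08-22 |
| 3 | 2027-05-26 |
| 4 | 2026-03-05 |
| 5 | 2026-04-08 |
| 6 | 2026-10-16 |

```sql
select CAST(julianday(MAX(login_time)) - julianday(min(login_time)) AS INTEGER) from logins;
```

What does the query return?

447

MIN = 2026-03-05, MAX = 2027-05-26.
26 days remain in March 2026 after the 5th (31 − 5).
Full months from April 2026 through April 2027 contribute their day counts.
Then 26 days into May 2027.
Total: 26 + 30 + 31 + 30 + 31 + 31 + 30 + 31 + 30 + 31 + 31 + 28 + 31 + 30 + 26 = 447.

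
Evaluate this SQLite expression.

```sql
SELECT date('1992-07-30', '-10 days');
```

Going back 10 days within July lands on 1992-07-20.

1992-07-20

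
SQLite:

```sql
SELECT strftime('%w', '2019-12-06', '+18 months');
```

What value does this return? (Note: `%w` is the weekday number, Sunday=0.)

0

First apply '+18 months': 2019-12-06 → 2021-06-06.
2021-06-06 is a Sunday; with Sunday=0 that is 0.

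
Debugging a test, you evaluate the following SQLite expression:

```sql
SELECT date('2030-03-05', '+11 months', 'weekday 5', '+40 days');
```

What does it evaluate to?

Adding +11 months to 2030-03-05 gives 2031-02-05.
`weekday 5` advances to the next Friday; 2031-02-05 is a Wednesday, so it moves forward to 2031-02-07.
February 2031 has 28 days; 21 remain after the 7th, so 22 days reach 2031-03-01.
Advancing 18 more days within March lands on 2031-03-19.

2031-03-19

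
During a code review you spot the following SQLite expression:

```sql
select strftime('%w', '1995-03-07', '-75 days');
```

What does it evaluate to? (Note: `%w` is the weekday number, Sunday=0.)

First apply '-75 days': 1995-03-07 → 1994-12-22.
1994-12-22 is a Thursday; with Sunday=0 that is 4.

4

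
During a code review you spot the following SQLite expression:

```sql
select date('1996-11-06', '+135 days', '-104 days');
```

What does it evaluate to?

1996-12-07

Applying '+135 days' to 1996-11-06: counting 135 days forward gives 1997-03-21.
Applying '-104 days' to 1997-03-21: counting 104 days back gives 1996-12-07.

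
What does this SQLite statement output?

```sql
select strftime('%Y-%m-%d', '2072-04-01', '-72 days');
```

2072-01-20

First apply '-72 days': 2072-04-01 → 2072-01-20.
`%Y-%m-%d` extracts the ISO date: 2072-01-20.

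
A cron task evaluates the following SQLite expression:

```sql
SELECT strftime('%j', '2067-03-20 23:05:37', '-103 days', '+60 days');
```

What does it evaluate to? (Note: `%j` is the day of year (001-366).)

First apply '-103 days', '+60 days': 2067-03-20 23:05:37 → 2067-02-05 23:05:37.
Day-of-year for 2067-02-05: days since 2067-01-01 inclusive = 36, zero-padded to 036.

036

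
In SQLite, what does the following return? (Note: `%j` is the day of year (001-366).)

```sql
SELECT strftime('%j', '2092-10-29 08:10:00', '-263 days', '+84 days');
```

First apply '-263 days', '+84 days': 2092-10-29 08:10:00 → 2092-05-03 08:10:00.
Day-of-year for 2092-05-03: days since 2092-01-01 inclusive = 124, zero-padded to 124.

124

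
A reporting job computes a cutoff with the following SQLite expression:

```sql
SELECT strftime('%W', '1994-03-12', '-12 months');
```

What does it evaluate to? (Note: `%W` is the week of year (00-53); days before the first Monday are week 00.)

First apply '-12 months': 1994-03-12 → 1993-03-12.
1993-03-12 is a Friday. SQLite's %W counts Mondays since the year started; the result is 10.

10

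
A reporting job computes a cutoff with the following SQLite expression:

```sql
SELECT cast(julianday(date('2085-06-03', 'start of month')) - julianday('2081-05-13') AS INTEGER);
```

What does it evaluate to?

`start of month` rewinds 2085-06-03 to 2085-06-01.
18 days remain in May 2081 after the 13th (31 − 13).
Full months from June 2081 through May 2085 contribute their day counts.
Then 1 day into June 2085.
Total: 18 + 30 + 31 + 31 + 30 + 31 + 30 + 31 + 31 + 28 + 31 + 30 + 31 + 30 + 31 + 31 + 30 + 31 + 30 + 31 + 31 + 28 + 31 + 30 + 31 + 30 + 31 + 31 + 30 + 31 + 30 + 31 + 31 + 29 + 31 + 30 + 31 + 30 + 31 + 31 + 30 + 31 + 30 + 31 + 31 + 28 + 31 + 30 + 31 + 1 = 1480.

1480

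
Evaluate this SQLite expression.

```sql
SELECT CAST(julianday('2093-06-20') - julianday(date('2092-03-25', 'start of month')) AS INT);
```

`start of month` rewinds 2092-03-25 to 2092-03-01.
30 days remain in March 2092 after the 1st (31 − 1).
Full months from April 2092 through May 2093 contribute their day counts.
Then 20 days into June 2093.
Total: 30 + 30 + 31 + 30 + 31 + 31 + 30 + 31 + 30 + 31 + 31 + 28 + 31 + 30 + 31 + 20 = 476.

476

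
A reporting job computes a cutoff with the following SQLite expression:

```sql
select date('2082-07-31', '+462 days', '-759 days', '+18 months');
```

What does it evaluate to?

Applying '+462 days' to 2082-07-31: counting 462 days forward gives 2083-11-05.
Applying '-759 days' to 2083-11-05: counting 759 days back gives 2081-10-07.
Adding +18 months to 2081-10-07 gives 2083-04-07.

2083-04-07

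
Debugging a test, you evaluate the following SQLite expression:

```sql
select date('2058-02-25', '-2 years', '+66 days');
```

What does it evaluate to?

2056-05-01

Adding -2 years to 2058-02-25 gives 2056-02-25.
Applying '+66 days' to 2056-02-25: counting 66 days forward gives 2056-05-01.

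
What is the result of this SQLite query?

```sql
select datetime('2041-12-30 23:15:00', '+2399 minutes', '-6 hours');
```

2042-01-01 09:14:00

2399 minutes = 39h 59m; +2399 minutes from 2041-12-30 23:15:00 is 2042-01-01 15:14:00 (crosses midnight).
-6 hours from 2042-01-01 15:14:00 is 2042-01-01 09:14:00.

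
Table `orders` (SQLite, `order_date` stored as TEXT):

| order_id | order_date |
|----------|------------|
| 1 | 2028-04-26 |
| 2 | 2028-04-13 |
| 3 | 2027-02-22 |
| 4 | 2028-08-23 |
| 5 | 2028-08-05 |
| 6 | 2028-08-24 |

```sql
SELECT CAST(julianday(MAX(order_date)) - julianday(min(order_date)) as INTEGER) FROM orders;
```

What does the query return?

549

MIN = 2027-02-22, MAX = 2028-08-24.
6 days remain in February 2027 after the 22nd (28 − 22).
Full months from March 2027 through July 2028 contribute their day counts.
Then 24 days into August 2028.
Total: 6 + 31 + 30 + 31 + 30 + 31 + 31 + 30 + 31 + 30 + 31 + 31 + 29 + 31 + 30 + 31 + 30 + 31 + 24 = 549.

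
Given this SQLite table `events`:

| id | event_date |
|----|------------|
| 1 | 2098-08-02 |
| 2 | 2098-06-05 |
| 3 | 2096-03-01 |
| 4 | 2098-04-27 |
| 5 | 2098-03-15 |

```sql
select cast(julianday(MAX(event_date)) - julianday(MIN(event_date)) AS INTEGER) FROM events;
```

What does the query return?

MIN = 2096-03-01, MAX = 2098-08-02.
30 days remain in March 2096 after the 1st (31 − 1).
Full months from April 2096 through July 2098 contribute their day counts.
Then 2 days into August 2098.
Total: 30 + 30 + 31 + 30 + 31 + 31 + 30 + 31 + 30 + 31 + 31 + 28 + 31 + 30 + 31 + 30 + 31 + 31 + 30 + 31 + 30 + 31 + 31 + 28 + 31 + 30 + 31 + 30 + 31 + 2 = 884.

884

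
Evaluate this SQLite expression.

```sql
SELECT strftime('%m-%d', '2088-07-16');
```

07-16

`%m-%d` extracts the month-day: 07-16.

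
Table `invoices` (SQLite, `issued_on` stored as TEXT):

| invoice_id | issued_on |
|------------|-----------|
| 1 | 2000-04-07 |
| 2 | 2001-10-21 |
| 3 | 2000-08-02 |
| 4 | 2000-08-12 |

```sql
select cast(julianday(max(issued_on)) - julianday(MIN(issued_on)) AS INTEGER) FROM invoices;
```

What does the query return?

562

MIN = 2000-04-07, MAX = 2001-10-21.
23 days remain in April 2000 after the 7th (30 − 7).
Full months from May 2000 through September 2001 contribute their day counts.
Then 21 days into October 2001.
Total: 23 + 31 + 30 + 31 + 31 + 30 + 31 + 30 + 31 + 31 + 28 + 31 + 30 + 31 + 30 + 31 + 31 + 30 + 21 = 562.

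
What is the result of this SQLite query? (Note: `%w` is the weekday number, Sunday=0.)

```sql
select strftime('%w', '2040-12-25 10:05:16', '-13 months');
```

First apply '-13 months': 2040-12-25 10:05:16 → 2039-11-25 10:05:16.
2039-11-25 is a Friday; with Sunday=0 that is 5.

5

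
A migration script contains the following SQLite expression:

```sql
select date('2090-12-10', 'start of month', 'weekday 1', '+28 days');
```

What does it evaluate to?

`start of month` rewinds 2090-12-10 to 2090-12-01.
`weekday 1` advances to the next Monday; 2090-12-01 is a Friday, so it moves forward to 2090-12-04.
December 2090 has 31 days; 27 remain after the 4th, so 28 days reach 2091-01-01.

2091-01-01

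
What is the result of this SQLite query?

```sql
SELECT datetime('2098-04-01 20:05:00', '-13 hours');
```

2098-04-01 07:05:00

-13 hours from 2098-04-01 20:05:00 is 2098-04-01 07:05:00.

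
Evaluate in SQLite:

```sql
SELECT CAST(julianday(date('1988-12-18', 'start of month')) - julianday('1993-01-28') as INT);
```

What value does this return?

`start of month` rewinds 1988-12-18 to 1988-12-01.
30 days remain in December 1988 after the 1st (31 − 1).
Full months from January 1989 through December 1992 contribute their day counts.
Then 28 days into January 1993.
Total: 30 + 31 + 28 + 31 + 30 + 31 + 30 + 31 + 31 + 30 + 31 + 30 + 31 + 31 + 28 + 31 + 30 + 31 + 30 + 31 + 31 + 30 + 31 + 30 + 31 + 31 + 28 + 31 + 30 + 31 + 30 + 31 + 31 + 30 + 31 + 30 + 31 + 31 + 29 + 31 + 30 + 31 + 30 + 31 + 31 + 30 + 31 + 30 + 31 + 28 = 1519.
The subtraction is earlier − later, so the result is −1519 → -1519.

-1519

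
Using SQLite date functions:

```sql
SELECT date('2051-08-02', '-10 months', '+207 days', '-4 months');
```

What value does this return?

Adding -10 months to 2051-08-02 gives 2050-10-02.
Applying '+207 days' to 2050-10-02: counting 207 days forward gives 2051-04-27.
Adding -4 months to 2051-04-27 gives 2050-12-27.

2050-12-27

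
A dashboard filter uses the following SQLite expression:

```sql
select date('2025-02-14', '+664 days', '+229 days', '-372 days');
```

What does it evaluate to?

Applying '+664 days' to 2025-02-14: counting 664 days forward gives 2026-12-10.
Applying '+229 days' to 2026-12-10: counting 229 days forward gives 2027-07-27.
Applying '-372 days' to 2027-07-27: counting 372 days back gives 2026-07-20.

2026-07-20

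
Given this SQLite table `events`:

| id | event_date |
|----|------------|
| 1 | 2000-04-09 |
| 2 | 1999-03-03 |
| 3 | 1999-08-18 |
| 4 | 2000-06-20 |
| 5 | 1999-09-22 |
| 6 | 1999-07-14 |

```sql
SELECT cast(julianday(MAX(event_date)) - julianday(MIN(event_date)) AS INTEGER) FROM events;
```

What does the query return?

MIN = 1999-03-03, MAX = 2000-06-20.
28 days remain in March 1999 after the 3rd (31 − 3).
Full months from April 1999 through May 2000 contribute their day counts.
Then 20 days into June 2000.
Total: 28 + 30 + 31 + 30 + 31 + 31 + 30 + 31 + 30 + 31 + 31 + 29 + 31 + 30 + 31 + 20 = 475.

475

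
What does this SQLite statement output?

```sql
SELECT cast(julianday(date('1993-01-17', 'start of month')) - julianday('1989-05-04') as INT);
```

`start of month` rewinds 1993-01-17 to 1993-01-01.
27 days remain in May 1989 after the 4th (31 − 4).
Full months from June 1989 through December 1992 contribute their day counts.
Then 1 day into January 1993.
Total: 27 + 30 + 31 + 31 + 30 + 31 + 30 + 31 + 31 + 28 + 31 + 30 + 31 + 30 + 31 + 31 + 30 + 31 + 30 + 31 + 31 + 28 + 31 + 30 + 31 + 30 + 31 + 31 + 30 + 31 + 30 + 31 + 31 + 29 + 31 + 30 + 31 + 30 + 31 + 31 + 30 + 31 + 30 + 31 + 1 = 1338.

1338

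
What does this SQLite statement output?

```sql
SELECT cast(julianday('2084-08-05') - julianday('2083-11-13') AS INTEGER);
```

17 days remain in November 2083 after the 13th (30 − 13).
Full months from December 2083 through July 2084 contribute their day counts.
Then 5 days into August 2084.
Total: 17 + 31 + 31 + 29 + 31 + 30 + 31 + 30 + 31 + 5 = 266.

266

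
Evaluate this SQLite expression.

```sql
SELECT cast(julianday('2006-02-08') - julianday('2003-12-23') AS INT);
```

778

8 days remain in December 2003 after the 23rd (31 − 23).
Full months from January 2004 through January 2006 contribute their day counts.
Then 8 days into February 2006.
Total: 8 + 31 + 29 + 31 + 30 + 31 + 30 + 31 + 31 + 30 + 31 + 30 + 31 + 31 + 28 + 31 + 30 + 31 + 30 + 31 + 31 + 30 + 31 + 30 + 31 + 31 + 8 = 778.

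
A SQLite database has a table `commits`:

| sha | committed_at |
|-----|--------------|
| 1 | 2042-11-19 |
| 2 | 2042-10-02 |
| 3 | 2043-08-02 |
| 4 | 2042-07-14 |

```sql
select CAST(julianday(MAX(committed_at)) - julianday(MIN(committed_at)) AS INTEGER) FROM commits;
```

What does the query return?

MIN = 2042-07-14, MAX = 2043-08-02.
17 days remain in July 2042 after the 14th (31 − 14).
Full months from August 2042 through July 2043 contribute their day counts.
Then 2 days into August 2043.
Total: 17 + 31 + 30 + 31 + 30 + 31 + 31 + 28 + 31 + 30 + 31 + 30 + 31 + 2 = 384.

384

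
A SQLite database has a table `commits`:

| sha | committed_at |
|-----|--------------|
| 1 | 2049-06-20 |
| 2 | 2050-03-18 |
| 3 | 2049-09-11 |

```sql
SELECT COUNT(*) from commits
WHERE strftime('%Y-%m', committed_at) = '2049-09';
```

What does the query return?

Rows with year-month 2049-09: 2049-09-11 → 1.

1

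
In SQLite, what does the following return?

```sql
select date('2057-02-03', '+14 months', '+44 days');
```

2058-05-17

Adding +14 months to 2057-02-03 gives 2058-04-03.
Applying '+44 days' to 2058-04-03: counting 44 days forward gives 2058-05-17.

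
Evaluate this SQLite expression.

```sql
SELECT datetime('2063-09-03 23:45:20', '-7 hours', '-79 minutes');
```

-7 hours from 2063-09-03 23:45:20 is 2063-09-03 16:45:20.
79 minutes = 1h 19m; -79 minutes from 2063-09-03 16:45:20 is 2063-09-03 15:26:20.

2063-09-03 15:26:20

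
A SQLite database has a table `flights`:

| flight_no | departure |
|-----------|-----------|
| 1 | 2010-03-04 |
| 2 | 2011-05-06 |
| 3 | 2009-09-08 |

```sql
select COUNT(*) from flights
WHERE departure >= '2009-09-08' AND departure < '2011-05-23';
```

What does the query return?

Rows in [2009-09-08, 2011-05-23): 2010-03-04, 2011-05-06, 2009-09-08 → 3 rows.

3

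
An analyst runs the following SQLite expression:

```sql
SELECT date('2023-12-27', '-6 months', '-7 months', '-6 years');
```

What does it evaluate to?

Adding -6 months to 2023-12-27 gives 2023-06-27.
Adding -7 months to 2023-06-27 gives 2022-11-27.
Adding -6 years to 2022-11-27 gives 2016-11-27.

2016-11-27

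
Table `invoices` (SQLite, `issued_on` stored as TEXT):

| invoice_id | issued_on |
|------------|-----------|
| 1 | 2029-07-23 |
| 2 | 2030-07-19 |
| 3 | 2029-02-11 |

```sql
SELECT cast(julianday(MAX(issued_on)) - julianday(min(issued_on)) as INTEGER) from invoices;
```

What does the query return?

523

MIN = 2029-02-11, MAX = 2030-07-19.
17 days remain in February 2029 after the 11th (28 − 11).
Full months from March 2029 through June 2030 contribute their day counts.
Then 19 days into July 2030.
Total: 17 + 31 + 30 + 31 + 30 + 31 + 31 + 30 + 31 + 30 + 31 + 31 + 28 + 31 + 30 + 31 + 30 + 19 = 523.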